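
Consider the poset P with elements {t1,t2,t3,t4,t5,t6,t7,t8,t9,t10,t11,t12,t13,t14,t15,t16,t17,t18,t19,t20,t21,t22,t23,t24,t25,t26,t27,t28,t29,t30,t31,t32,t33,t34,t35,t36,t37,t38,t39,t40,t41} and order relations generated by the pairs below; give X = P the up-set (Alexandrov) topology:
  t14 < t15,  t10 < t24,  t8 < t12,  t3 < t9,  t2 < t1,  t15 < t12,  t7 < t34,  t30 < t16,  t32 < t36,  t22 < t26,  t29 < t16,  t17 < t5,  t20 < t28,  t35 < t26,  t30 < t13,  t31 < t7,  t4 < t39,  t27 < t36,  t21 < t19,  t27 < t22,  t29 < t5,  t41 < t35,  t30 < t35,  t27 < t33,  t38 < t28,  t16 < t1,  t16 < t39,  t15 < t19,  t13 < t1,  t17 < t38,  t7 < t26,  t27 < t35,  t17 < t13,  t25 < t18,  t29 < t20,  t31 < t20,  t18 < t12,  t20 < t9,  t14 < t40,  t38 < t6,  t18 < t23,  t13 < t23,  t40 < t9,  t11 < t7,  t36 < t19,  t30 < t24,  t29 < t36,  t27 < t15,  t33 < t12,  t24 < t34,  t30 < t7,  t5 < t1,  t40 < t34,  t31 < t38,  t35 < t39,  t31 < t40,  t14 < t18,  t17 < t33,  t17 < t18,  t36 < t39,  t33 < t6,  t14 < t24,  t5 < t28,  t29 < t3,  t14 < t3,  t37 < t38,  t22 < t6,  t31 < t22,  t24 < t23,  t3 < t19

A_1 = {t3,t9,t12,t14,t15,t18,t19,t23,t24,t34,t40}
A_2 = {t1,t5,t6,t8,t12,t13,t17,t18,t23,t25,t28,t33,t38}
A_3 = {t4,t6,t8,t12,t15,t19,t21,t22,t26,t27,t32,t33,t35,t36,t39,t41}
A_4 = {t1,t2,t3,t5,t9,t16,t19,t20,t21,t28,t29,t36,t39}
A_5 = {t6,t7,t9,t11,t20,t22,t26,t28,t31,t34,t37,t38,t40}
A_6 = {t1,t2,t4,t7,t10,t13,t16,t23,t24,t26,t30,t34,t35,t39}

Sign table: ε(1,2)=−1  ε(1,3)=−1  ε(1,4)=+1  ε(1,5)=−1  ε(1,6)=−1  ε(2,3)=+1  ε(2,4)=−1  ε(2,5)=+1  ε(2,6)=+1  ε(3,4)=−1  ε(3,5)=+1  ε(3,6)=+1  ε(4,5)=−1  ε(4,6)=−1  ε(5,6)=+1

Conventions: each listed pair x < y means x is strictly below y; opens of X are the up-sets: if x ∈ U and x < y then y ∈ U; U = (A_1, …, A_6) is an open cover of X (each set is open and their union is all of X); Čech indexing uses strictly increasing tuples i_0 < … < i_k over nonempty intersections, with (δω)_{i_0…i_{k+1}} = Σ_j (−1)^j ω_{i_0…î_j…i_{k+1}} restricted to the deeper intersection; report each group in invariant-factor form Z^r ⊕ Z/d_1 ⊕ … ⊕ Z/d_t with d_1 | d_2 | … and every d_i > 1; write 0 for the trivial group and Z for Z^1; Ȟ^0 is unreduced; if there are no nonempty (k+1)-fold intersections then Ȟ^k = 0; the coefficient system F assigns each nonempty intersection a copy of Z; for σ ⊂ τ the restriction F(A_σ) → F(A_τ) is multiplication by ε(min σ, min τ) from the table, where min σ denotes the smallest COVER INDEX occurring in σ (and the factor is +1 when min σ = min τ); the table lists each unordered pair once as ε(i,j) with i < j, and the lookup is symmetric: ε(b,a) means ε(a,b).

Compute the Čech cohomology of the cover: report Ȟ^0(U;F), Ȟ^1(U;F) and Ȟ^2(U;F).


Ȟ^0(U;F) ≅ Z,  Ȟ^1(U;F) ≅ 0,  Ȟ^2(U;F) ≅ Z/2

nerve simplices:
  A12={t12,t18,t23} A13={t12,t15,t19} A14={t3,t9,t19} A15={t9,t34,t40} A16={t23,t24,t34} A23={t6,t8,t12,t33} A24={t1,t5,t28} A25={t6,t28,t38} A26={t1,t13,t23} A34={t19,t21,t36,t39} A35={t6,t22,t26} A36={t4,t26,t35,t39} A45={t9,t20,t28} A46={t1,t2,t16,t39} A56={t7,t26,t34}
  A123={t12} A126={t23} A134={t19} A145={t9} A156={t34} A235={t6} A245={t28} A246={t1} A346={t39} A356={t26}
C dims 6,15,10; δ0: rk 5, SNF 1^5; δ1: rk 10, SNF 1^9·2
degree 0: 6−5−0 = 1 → Ȟ^0 ≅ Z
degree 1: 15−10−5 = 0 → Ȟ^1 ≅ 0
degree 2: 10−0−10 = 0 plus torsion [2] → Ȟ^2 ≅ Z/2


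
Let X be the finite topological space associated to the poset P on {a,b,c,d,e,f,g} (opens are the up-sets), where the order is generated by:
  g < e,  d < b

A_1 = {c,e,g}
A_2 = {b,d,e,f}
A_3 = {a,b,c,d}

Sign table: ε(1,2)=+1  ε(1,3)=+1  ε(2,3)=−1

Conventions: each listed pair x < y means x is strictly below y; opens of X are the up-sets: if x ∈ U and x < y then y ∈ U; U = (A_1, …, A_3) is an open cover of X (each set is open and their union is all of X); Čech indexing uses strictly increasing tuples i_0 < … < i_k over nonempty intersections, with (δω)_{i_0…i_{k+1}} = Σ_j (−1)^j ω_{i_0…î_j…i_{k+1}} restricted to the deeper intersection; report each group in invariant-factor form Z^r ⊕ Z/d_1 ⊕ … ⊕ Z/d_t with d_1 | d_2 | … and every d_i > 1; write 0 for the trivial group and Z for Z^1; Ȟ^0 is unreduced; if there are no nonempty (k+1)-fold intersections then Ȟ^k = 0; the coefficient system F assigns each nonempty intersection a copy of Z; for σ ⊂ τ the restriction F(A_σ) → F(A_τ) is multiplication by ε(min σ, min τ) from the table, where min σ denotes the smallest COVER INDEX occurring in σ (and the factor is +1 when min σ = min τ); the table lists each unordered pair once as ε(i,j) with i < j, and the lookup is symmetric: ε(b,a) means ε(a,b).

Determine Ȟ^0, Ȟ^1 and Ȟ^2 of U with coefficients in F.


Ȟ^0 = 0; Ȟ^1 = Z/2; Ȟ^2 = 0

nonempty overlaps:
  A12={e} A13={c} A23={b,d}
C dims 3,3; δ0: rk 3, SNF 1^2·2
degree 0: 3−3−0 = 0 → Ȟ^0 ≅ 0
degree 1: 3−0−3 = 0 plus torsion [2] → Ȟ^1 ≅ Z/2
degree 2: 0−0−0 = 0 → Ȟ^2 ≅ 0


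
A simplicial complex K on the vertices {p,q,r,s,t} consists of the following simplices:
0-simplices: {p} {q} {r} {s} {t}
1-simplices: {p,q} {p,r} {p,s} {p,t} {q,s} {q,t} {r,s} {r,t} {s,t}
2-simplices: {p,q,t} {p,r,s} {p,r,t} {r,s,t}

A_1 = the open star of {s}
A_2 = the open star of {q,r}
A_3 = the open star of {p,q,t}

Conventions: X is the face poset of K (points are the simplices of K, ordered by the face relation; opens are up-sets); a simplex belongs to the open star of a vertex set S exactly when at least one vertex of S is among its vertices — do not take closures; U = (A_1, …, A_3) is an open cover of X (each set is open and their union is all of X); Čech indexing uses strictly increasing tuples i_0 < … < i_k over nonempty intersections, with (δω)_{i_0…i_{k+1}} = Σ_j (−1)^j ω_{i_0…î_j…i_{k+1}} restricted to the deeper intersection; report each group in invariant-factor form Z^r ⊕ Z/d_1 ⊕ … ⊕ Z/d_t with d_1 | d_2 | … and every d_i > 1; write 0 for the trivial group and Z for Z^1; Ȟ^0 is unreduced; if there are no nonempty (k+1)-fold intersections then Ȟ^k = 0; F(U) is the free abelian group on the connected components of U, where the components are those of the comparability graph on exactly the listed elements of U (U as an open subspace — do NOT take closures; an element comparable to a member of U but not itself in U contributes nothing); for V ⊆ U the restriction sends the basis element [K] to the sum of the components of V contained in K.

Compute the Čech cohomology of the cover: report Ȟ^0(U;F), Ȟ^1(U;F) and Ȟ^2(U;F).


Ȟ^0 = Z, Ȟ^1 = Z and Ȟ^2 = 0

intersection data:
  A1={{s},{p,s},{q,s},{r,s},{s,t},{p,r,s},{r,s,t}} A2={{q},{r},{p,q},{p,r},{q,s},{q,t},{r,s},{r,t},{p,q,t},{p,r,s},{p,r,t},{r,s,t}} A3={{p},{q},{t},{p,q},{p,r},{p,s},{p,t},{q,s},{q,t},{r,t},{s,t},{p,q,t},{p,r,s},{p,r,t},{r,s,t}}
  A12={{q,s},{r,s},{p,r,s},{r,s,t}} A13={{p,s},{q,s},{s,t},{p,r,s},{r,s,t}} A23={{q},{p,q},{p,r},{q,s},{q,t},{r,t},{p,q,t},{p,r,s},{p,r,t},{r,s,t}}
  A123={{q,s},{p,r,s},{r,s,t}}
components per intersection:
  A1: {{s},{p,s},{q,s},{r,s},{s,t},{p,r,s},{r,s,t}}
  A2: {{q},{p,q},{q,s},{q,t},{p,q,t}} {{r},{p,r},{r,s},{r,t},{p,r,s},{p,r,t},{r,s,t}}
  A3: {{p},{q},{t},{p,q},{p,r},{p,s},{p,t},{q,s},{q,t},{r,t},{s,t},{p,q,t},{p,r,s},{p,r,t},{r,s,t}}
  A12: {{q,s}} {{r,s},{p,r,s},{r,s,t}}
  A13: {{p,s},{p,r,s}} {{q,s}} {{s,t},{r,s,t}}
  A23: {{q},{p,q},{q,s},{q,t},{p,q,t}} {{p,r},{r,t},{p,r,s},{p,r,t},{r,s,t}}
  A123: {{q,s}} {{p,r,s}} {{r,s,t}}
C dims 4,7,3; δ0: rk 3, SNF 1^3; δ1: rk 3, SNF 1^3
Ȟ^0 = (4 − 3) − 0 = 1, so Ȟ^0 ≅ Z
Ȟ^1 = (7 − 3) − 3 = 1, so Ȟ^1 ≅ Z
Ȟ^2 = (3 − 0) − 3 = 0, so Ȟ^2 ≅ 0


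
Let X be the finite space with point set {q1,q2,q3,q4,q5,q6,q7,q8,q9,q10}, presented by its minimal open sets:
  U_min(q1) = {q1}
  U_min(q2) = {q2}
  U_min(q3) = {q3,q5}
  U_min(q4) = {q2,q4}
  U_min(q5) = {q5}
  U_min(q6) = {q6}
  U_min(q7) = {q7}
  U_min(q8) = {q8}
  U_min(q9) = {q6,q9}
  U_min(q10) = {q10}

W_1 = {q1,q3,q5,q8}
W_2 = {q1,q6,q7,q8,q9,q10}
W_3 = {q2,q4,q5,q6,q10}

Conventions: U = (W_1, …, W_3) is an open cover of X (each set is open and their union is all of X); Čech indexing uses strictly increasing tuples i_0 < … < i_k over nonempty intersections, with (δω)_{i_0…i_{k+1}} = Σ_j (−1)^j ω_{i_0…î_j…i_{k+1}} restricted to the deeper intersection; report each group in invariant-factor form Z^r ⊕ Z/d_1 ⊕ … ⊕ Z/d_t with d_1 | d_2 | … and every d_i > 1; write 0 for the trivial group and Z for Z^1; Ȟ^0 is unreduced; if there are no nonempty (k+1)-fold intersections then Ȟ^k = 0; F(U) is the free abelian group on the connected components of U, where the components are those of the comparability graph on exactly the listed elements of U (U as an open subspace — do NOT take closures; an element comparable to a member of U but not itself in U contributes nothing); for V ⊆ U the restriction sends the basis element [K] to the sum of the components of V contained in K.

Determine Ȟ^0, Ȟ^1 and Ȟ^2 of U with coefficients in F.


nerve simplices:
  W12={q1,q8} W13={q5} W23={q6,q10}
components per intersection:
  W1: {q1} {q3,q5} {q8}
  W2: {q1} {q6,q9} {q7} {q8} {q10}
  W3: {q2,q4} {q5} {q6} {q10}
  W12: {q1} {q8}
  W13: {q5}
  W23: {q6} {q10}
C dims 12,5; δ0: rk 5, SNF 1^5
degree 0: 12−5−0 = 7 → Ȟ^0 ≅ Z^7
degree 1: 5−0−5 = 0 → Ȟ^1 ≅ 0
degree 2: 0−0−0 = 0 → Ȟ^2 ≅ 0

Ȟ^0 = Z^7; Ȟ^1 = 0; Ȟ^2 = 0


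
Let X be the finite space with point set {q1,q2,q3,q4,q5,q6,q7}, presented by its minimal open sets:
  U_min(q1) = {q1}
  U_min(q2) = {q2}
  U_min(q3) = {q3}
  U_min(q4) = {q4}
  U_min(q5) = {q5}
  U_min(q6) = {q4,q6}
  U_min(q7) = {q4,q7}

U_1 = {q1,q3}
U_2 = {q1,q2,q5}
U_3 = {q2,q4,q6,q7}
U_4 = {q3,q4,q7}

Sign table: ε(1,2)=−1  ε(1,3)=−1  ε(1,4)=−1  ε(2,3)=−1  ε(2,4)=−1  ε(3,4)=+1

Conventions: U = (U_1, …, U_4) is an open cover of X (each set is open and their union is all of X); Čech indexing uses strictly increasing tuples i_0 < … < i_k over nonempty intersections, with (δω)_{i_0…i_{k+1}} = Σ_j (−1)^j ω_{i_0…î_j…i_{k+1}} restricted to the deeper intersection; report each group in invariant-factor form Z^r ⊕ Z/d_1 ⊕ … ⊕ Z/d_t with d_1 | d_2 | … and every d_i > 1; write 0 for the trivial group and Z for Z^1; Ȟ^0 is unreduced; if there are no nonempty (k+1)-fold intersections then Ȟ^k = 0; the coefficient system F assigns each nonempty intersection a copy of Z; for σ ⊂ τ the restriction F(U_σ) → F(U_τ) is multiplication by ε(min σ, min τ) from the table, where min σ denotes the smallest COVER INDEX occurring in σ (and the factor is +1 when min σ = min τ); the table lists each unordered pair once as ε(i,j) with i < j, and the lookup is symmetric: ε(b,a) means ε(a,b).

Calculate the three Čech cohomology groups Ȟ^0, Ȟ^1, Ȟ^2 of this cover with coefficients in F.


Ȟ^0 = 0,  Ȟ^1 = Z/2,  Ȟ^2 = 0

nonempty overlaps:
  U12={q1} U14={q3} U23={q2} U34={q4,q7}
C dims 4,4; δ0: rk 4, SNF 1^3·2
degree 0: 4−4−0 = 0 → Ȟ^0 ≅ 0
degree 1: 4−0−4 = 0 plus torsion [2] → Ȟ^1 ≅ Z/2
degree 2: 0−0−0 = 0 → Ȟ^2 ≅ 0


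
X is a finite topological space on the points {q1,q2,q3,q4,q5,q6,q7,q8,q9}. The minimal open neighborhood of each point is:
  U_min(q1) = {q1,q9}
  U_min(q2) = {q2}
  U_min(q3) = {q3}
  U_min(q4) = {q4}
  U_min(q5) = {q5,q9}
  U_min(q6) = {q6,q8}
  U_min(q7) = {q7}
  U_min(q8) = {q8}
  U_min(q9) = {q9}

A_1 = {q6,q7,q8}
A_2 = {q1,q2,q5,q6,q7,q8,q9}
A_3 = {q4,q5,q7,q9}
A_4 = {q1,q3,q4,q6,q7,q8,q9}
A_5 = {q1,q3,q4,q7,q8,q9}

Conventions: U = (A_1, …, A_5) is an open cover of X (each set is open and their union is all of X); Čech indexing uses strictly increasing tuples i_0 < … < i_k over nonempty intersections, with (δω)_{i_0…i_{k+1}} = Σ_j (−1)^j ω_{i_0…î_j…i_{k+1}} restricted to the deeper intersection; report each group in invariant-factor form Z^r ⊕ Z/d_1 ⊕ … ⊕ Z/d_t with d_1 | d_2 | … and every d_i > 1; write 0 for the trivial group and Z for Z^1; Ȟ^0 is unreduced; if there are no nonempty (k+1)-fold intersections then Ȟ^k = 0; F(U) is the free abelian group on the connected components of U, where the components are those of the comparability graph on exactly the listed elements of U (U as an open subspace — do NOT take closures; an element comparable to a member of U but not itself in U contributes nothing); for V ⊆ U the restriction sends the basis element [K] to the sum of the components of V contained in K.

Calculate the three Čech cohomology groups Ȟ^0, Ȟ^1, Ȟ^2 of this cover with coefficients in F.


Ȟ^0(U;F) ≅ Z^6, Ȟ^1(U;F) ≅ 0 and Ȟ^2(U;F) ≅ 0

nonempty intersections:
  A12={q6,q7,q8} A13={q7} A14={q6,q7,q8} A15={q7,q8} A23={q5,q7,q9} A24={q1,q6,q7,q8,q9} A25={q1,q7,q8,q9} A34={q4,q7,q9} A35={q4,q7,q9} A45={q1,q3,q4,q7,q8,q9}
  A123={q7} A124={q6,q7,q8} A125={q7,q8} A134={q7} A135={q7} A145={q7,q8} A234={q7,q9} A235={q7,q9} A245={q1,q7,q8,q9} A345={q4,q7,q9}
  A1234={q7} A1235={q7} A1245={q7,q8} A1345={q7} A2345={q7,q9}
  A12345={q7}
components per intersection:
  A1: {q6,q8} {q7}
  A2: {q1,q5,q9} {q2} {q6,q8} {q7}
  A3: {q4} {q5,q9} {q7}
  A4: {q1,q9} {q3} {q4} {q6,q8} {q7}
  A5: {q1,q9} {q3} {q4} {q7} {q8}
  A12: {q6,q8} {q7}
  A13: {q7}
  A14: {q6,q8} {q7}
  A15: {q7} {q8}
  A23: {q5,q9} {q7}
  A24: {q1,q9} {q6,q8} {q7}
  A25: {q1,q9} {q7} {q8}
  A34: {q4} {q7} {q9}
  A35: {q4} {q7} {q9}
  A45: {q1,q9} {q3} {q4} {q7} {q8}
  A123: {q7}
  A124: {q6,q8} {q7}
  A125: {q7} {q8}
  A134: {q7}
  A135: {q7}
  A145: {q7} {q8}
  A234: {q7} {q9}
  A235: {q7} {q9}
  A245: {q1,q9} {q7} {q8}
  A345: {q4} {q7} {q9}
  A1234: {q7}
  A1235: {q7}
  A1245: {q7} {q8}
  A1345: {q7}
  A2345: {q7} {q9}
  A12345: {q7}
C dims 19,26,19,7; δ0: rk 13, SNF 1^13; δ1: rk 13, SNF 1^13; δ2: rk 6, SNF 1^6
Ȟ^0: (19−13)−0=6 ⇒ Z^6
Ȟ^1: (26−13)−13=0 ⇒ 0
Ȟ^2: (19−6)−13=0 ⇒ 0


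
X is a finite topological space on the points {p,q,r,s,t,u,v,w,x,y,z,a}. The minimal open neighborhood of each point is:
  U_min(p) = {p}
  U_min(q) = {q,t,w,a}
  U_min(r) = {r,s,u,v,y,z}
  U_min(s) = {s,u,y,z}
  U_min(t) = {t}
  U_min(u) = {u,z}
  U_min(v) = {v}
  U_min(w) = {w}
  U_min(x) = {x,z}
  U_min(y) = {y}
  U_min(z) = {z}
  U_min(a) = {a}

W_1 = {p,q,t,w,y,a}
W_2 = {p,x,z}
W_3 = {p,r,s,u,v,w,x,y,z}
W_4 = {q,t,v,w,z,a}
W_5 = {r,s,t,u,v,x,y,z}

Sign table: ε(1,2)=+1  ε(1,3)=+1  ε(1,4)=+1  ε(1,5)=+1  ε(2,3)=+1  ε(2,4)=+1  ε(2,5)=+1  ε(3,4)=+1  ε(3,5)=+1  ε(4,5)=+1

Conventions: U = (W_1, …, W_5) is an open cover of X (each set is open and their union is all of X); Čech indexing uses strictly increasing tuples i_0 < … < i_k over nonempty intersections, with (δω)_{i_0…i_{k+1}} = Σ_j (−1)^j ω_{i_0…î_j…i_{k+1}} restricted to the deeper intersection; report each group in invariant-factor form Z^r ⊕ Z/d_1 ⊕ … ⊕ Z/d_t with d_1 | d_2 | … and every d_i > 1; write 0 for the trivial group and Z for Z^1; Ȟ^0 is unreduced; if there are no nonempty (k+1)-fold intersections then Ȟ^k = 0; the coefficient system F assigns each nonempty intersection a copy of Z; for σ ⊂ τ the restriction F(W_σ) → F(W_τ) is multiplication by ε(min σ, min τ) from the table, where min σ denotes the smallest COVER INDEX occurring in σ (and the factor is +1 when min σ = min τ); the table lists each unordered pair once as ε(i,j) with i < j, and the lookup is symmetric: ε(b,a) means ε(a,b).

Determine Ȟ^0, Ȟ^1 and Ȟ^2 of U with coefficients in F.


Ȟ^0 ≅ Z, Ȟ^1 ≅ 0, Ȟ^2 ≅ Z

nerve of the cover:
  W12={p} W13={p,w,y} W14={q,t,w,a} W15={t,y} W23={p,x,z} W24={z} W25={x,z} W34={v,w,z} W35={r,s,u,v,x,y,z} W45={t,v,z}
  W123={p} W134={w} W135={y} W145={t} W234={z} W235={x,z} W245={z} W345={v,z}
  W2345={z}
C dims 5,10,8,1; δ0: rk 4, SNF 1^4; δ1: rk 6, SNF 1^6; δ2: rk 1, SNF 1^1
Ȟ^0 = (5 − 4) − 0 = 1, so Ȟ^0 ≅ Z
Ȟ^1 = (10 − 6) − 4 = 0, so Ȟ^1 ≅ 0
Ȟ^2 = (8 − 1) − 6 = 1, so Ȟ^2 ≅ Z


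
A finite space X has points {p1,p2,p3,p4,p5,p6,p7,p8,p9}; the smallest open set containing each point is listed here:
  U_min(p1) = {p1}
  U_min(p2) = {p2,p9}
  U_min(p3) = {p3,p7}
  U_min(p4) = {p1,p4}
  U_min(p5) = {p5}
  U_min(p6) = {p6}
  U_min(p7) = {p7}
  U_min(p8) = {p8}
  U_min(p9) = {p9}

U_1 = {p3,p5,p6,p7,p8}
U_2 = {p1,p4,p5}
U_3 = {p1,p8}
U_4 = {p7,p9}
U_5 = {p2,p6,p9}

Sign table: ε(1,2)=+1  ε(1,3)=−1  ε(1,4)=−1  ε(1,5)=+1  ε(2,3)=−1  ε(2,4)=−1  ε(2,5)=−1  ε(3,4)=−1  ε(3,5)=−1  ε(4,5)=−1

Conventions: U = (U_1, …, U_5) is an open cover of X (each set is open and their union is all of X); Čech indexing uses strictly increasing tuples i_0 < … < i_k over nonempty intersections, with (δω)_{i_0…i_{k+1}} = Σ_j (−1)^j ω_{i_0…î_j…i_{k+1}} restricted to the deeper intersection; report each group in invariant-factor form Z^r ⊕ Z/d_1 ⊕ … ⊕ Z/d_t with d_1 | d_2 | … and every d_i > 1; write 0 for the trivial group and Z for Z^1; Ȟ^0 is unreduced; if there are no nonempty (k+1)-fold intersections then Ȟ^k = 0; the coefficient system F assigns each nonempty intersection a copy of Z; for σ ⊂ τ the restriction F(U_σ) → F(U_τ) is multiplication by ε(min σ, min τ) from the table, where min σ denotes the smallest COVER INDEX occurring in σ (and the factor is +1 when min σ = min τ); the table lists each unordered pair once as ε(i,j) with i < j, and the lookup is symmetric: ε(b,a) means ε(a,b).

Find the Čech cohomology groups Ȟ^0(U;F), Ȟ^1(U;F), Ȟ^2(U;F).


Ȟ^0 = Z, Ȟ^1 = Z^2 and Ȟ^2 = 0

cover nerve:
  U12={p5} U13={p8} U14={p7} U15={p6} U23={p1} U45={p9}
C dims 5,6; δ0: rk 4, SNF 1^4
Ȟ^0: (5−4)−0=1 ⇒ Z
Ȟ^1: (6−0)−4=2 ⇒ Z^2
Ȟ^2: (0−0)−0=0 ⇒ 0


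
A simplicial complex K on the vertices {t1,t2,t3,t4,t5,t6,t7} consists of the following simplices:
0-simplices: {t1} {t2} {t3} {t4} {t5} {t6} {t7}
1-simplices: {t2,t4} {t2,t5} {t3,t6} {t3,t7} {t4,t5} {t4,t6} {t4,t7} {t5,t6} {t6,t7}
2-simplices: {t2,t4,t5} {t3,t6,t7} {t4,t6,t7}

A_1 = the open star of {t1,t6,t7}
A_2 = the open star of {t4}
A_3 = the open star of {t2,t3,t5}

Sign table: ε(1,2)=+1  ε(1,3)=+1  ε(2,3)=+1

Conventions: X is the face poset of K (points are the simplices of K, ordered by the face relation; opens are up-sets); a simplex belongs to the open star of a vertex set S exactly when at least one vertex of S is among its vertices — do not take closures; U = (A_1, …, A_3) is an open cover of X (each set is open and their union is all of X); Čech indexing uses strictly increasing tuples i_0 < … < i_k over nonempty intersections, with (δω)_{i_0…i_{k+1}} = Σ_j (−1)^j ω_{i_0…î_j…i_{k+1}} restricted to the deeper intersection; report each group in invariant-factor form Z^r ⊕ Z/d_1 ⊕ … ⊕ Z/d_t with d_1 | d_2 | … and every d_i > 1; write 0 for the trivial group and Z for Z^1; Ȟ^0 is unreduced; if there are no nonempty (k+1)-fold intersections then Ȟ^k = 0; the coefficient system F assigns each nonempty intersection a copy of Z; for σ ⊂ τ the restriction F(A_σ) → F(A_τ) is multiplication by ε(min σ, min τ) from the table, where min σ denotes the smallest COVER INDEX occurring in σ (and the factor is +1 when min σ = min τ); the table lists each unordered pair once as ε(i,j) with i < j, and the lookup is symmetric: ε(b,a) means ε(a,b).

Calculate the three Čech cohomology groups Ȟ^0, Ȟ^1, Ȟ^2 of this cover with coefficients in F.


intersection data:
  A1={{t1},{t6},{t7},{t3,t6},{t3,t7},{t4,t6},{t4,t7},{t5,t6},{t6,t7},{t3,t6,t7},{t4,t6,t7}} A2={{t4},{t2,t4},{t4,t5},{t4,t6},{t4,t7},{t2,t4,t5},{t4,t6,t7}} A3={{t2},{t3},{t5},{t2,t4},{t2,t5},{t3,t6},{t3,t7},{t4,t5},{t5,t6},{t2,t4,t5},{t3,t6,t7}}
  A12={{t4,t6},{t4,t7},{t4,t6,t7}} A13={{t3,t6},{t3,t7},{t5,t6},{t3,t6,t7}} A23={{t2,t4},{t4,t5},{t2,t4,t5}}
C dims 3,3; δ0: rk 2, SNF 1^2
Ȟ^0 = (3 − 2) − 0 = 1, so Ȟ^0 ≅ Z
Ȟ^1 = (3 − 0) − 2 = 1, so Ȟ^1 ≅ Z
Ȟ^2 = (0 − 0) − 0 = 0, so Ȟ^2 ≅ 0

Ȟ^0 = Z; Ȟ^1 = Z; Ȟ^2 = 0


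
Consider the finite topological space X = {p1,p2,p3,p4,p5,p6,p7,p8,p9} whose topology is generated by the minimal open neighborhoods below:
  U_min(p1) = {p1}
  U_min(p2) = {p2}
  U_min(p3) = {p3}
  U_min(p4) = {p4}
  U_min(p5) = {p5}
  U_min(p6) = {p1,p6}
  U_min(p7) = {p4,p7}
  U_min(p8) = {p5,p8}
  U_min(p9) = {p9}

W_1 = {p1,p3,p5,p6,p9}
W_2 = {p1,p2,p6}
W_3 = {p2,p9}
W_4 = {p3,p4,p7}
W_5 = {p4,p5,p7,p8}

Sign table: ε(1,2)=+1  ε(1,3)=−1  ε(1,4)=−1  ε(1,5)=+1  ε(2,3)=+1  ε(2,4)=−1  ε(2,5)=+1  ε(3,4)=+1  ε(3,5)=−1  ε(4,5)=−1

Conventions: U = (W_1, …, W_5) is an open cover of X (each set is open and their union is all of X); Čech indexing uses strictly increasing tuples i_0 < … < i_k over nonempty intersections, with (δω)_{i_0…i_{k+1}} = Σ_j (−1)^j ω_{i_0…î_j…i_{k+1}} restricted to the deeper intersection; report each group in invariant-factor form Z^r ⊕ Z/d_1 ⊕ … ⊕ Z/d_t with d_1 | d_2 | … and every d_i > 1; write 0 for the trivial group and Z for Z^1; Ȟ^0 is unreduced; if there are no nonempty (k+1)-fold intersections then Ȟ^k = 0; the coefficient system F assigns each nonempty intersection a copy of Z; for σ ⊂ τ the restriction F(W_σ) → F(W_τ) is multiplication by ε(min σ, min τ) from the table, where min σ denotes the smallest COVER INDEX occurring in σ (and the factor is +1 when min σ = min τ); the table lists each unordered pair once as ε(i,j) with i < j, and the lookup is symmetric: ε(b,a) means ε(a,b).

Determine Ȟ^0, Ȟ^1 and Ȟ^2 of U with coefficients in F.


nonempty overlaps:
  W12={p1,p6} W13={p9} W14={p3} W15={p5} W23={p2} W45={p4,p7}
C dims 5,6; δ0: rk 5, SNF 1^4·2
degree 0: 5−5−0 = 0 → Ȟ^0 ≅ 0
degree 1: 6−0−5 = 1 plus torsion [2] → Ȟ^1 ≅ Z ⊕ Z/2
degree 2: 0−0−0 = 0 → Ȟ^2 ≅ 0

Ȟ^0(U;F) ≅ 0, Ȟ^1(U;F) ≅ Z ⊕ Z/2, Ȟ^2(U;F) ≅ 0


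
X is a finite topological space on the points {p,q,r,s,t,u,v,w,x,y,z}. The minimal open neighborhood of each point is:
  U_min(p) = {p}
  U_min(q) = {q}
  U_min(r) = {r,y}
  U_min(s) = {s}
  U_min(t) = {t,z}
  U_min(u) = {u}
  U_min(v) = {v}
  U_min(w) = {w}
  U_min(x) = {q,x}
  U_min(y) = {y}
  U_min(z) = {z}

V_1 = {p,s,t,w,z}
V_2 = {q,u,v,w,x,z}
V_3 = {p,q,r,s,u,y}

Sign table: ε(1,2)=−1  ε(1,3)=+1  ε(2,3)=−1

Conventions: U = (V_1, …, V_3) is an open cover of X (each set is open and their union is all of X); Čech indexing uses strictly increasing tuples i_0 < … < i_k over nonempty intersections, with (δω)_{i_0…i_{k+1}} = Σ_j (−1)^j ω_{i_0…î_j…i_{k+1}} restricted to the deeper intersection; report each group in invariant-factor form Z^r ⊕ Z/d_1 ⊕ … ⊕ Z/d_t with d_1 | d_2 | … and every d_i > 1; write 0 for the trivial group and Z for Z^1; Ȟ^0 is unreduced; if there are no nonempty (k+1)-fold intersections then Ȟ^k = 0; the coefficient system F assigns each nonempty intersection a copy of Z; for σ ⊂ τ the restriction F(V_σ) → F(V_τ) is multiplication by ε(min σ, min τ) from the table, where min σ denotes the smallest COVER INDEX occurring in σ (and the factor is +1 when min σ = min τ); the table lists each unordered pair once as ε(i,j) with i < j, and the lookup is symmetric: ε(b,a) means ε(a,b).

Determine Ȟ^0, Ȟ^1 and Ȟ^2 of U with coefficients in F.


cover nerve:
  V12={w,z} V13={p,s} V23={q,u}
C dims 3,3; δ0: rk 2, SNF 1^2
Ȟ^0: (3−2)−0=1 ⇒ Z
Ȟ^1: (3−0)−2=1 ⇒ Z
Ȟ^2: (0−0)−0=0 ⇒ 0

Ȟ^0 ≅ Z; Ȟ^1 ≅ Z; Ȟ^2 ≅ 0


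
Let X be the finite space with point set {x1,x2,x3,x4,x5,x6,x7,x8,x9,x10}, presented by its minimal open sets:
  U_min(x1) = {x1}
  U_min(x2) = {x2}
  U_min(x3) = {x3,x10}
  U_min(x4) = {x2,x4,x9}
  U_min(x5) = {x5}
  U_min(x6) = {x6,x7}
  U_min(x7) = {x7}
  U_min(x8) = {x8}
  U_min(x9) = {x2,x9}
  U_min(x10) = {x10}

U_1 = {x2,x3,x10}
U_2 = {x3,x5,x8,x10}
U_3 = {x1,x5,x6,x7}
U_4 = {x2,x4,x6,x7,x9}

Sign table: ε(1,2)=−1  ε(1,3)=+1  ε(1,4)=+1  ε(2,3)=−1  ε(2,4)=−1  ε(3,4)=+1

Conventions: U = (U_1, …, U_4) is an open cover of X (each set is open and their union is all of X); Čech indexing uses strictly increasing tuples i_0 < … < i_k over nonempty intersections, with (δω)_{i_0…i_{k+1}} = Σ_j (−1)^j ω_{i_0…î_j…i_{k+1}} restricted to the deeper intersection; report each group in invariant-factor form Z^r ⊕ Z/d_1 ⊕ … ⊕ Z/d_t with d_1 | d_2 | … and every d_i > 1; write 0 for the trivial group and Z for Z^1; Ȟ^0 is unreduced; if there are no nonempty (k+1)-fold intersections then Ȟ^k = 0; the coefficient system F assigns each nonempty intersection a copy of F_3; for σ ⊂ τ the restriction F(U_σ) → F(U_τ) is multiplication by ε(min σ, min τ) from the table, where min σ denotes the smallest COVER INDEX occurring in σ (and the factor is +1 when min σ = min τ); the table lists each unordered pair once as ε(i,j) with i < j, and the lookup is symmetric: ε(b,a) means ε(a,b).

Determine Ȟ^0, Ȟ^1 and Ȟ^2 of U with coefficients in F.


Ȟ^0 ≅ Z/3; Ȟ^1 ≅ Z/3; Ȟ^2 ≅ 0

nonempty intersections:
  U12={x3,x10} U14={x2} U23={x5} U34={x6,x7}
C dims 4,4; δ0: rk_F3 3
Ȟ^0: (4−3)−0=1 ⇒ Z/3
Ȟ^1: (4−0)−3=1 ⇒ Z/3
Ȟ^2: (0−0)−0=0 ⇒ 0


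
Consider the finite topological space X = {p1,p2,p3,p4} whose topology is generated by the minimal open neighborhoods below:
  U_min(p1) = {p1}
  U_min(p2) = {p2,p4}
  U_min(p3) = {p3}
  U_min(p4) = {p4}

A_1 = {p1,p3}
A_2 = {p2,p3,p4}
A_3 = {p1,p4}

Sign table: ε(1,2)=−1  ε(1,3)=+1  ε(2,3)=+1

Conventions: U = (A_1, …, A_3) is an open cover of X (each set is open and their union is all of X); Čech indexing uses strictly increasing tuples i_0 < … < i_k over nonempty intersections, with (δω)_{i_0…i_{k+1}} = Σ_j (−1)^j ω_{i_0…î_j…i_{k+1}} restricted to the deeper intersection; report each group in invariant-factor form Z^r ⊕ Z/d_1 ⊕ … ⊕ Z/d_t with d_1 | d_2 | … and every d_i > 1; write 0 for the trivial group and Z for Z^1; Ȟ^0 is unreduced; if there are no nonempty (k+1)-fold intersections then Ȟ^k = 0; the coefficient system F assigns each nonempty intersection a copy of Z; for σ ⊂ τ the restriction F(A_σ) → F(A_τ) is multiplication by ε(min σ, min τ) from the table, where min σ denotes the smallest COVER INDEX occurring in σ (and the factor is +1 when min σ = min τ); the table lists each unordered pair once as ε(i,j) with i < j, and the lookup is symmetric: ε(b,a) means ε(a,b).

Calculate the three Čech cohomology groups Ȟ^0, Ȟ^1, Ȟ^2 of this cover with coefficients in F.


Ȟ^0 = 0,  Ȟ^1 = Z/2,  Ȟ^2 = 0

nerve of the cover:
  A12={p3} A13={p1} A23={p4}
C dims 3,3; δ0: rk 3, SNF 1^2·2
Ȟ^0 = (3 − 3) − 0 = 0, so Ȟ^0 ≅ 0
Ȟ^1 = (3 − 0) − 3 = 0 plus torsion [2], so Ȟ^1 ≅ Z/2
Ȟ^2 = (0 − 0) − 0 = 0, so Ȟ^2 ≅ 0


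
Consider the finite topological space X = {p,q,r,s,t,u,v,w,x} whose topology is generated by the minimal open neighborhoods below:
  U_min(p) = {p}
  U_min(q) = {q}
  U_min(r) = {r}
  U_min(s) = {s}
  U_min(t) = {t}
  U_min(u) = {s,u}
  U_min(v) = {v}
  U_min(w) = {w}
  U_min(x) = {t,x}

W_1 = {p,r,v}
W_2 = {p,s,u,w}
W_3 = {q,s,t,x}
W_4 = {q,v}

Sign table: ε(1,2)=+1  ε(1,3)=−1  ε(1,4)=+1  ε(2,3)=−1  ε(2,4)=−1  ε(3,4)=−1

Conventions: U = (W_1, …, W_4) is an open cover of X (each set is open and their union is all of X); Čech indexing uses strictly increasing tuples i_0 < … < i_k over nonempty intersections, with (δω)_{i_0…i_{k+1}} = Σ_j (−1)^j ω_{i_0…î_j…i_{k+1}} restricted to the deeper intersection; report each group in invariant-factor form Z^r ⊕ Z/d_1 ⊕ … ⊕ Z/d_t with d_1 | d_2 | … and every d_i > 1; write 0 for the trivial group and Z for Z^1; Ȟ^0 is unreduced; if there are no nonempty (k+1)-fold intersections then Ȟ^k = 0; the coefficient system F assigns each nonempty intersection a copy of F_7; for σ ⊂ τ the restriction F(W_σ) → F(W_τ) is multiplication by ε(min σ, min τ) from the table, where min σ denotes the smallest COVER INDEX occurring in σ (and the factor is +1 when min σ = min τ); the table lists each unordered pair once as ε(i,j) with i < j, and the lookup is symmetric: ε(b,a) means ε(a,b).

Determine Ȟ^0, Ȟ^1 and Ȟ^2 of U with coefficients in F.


nonempty overlaps:
  W12={p} W14={v} W23={s} W34={q}
C dims 4,4; δ0: rk_F7 3
degree 0: 4−3−0 = 1 → Ȟ^0 ≅ Z/7
degree 1: 4−0−3 = 1 → Ȟ^1 ≅ Z/7
degree 2: 0−0−0 = 0 → Ȟ^2 ≅ 0

Ȟ^0(U;F) ≅ Z/7, Ȟ^1(U;F) ≅ Z/7 and Ȟ^2(U;F) ≅ 0


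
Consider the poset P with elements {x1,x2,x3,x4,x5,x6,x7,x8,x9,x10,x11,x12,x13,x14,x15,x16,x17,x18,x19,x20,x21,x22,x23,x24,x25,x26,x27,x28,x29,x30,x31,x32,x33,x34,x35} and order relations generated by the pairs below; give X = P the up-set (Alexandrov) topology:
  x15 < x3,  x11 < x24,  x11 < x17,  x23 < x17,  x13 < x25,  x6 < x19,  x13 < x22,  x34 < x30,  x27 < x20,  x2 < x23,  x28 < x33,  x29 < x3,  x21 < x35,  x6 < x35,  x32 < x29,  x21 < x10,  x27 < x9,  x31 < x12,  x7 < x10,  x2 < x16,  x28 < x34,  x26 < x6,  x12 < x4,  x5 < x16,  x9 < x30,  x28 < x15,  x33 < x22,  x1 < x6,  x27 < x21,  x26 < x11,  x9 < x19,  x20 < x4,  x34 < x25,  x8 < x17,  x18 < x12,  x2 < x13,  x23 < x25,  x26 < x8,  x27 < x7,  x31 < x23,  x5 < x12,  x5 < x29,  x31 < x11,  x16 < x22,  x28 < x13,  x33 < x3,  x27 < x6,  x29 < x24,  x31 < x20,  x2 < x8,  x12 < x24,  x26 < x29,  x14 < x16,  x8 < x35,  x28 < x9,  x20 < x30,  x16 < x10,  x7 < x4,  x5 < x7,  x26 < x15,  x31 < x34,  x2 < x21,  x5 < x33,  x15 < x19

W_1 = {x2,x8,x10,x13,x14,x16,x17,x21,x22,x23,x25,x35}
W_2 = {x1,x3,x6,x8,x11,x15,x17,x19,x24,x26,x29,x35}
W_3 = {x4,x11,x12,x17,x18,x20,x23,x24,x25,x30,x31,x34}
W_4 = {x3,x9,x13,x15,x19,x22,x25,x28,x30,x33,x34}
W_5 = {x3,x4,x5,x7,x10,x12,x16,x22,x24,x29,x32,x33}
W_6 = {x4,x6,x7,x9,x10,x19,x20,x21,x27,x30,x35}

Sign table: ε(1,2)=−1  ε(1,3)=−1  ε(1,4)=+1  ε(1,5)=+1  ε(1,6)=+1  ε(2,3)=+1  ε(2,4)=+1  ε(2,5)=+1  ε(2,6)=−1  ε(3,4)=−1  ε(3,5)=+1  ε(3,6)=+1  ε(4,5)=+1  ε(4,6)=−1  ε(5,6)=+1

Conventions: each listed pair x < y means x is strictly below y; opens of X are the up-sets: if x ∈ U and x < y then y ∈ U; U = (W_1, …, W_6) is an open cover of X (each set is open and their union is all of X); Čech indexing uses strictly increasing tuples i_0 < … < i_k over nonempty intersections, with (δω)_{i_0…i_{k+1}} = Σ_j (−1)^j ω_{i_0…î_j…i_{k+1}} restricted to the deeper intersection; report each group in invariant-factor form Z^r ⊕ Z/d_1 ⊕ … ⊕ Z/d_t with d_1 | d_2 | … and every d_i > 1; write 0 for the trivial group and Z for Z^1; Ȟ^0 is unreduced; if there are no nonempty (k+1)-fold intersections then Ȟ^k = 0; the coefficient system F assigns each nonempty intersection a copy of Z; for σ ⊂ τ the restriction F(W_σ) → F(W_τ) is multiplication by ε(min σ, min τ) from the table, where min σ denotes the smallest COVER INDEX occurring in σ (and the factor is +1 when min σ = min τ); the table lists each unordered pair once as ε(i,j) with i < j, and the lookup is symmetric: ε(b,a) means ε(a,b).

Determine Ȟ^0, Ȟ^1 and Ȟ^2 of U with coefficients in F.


nonempty intersections:
  W12={x8,x17,x35} W13={x17,x23,x25} W14={x13,x22,x25} W15={x10,x16,x22} W16={x10,x21,x35} W23={x11,x17,x24} W24={x3,x15,x19} W25={x3,x24,x29} W26={x6,x19,x35} W34={x25,x30,x34} W35={x4,x12,x24} W36={x4,x20,x30} W45={x3,x22,x33} W46={x9,x19,x30} W56={x4,x7,x10}
  W123={x17} W126={x35} W134={x25} W145={x22} W156={x10} W235={x24} W245={x3} W246={x19} W346={x30} W356={x4}
C dims 6,15,10; δ0: rk 6, SNF 1^5·2; δ1: rk 9, SNF 1^9
Ȟ^0: (6−6)−0=0 ⇒ 0
Ȟ^1: (15−9)−6=0 plus torsion [2] ⇒ Z/2
Ȟ^2: (10−0)−9=1 ⇒ Z

Ȟ^0 = 0, Ȟ^1 = Z/2, Ȟ^2 = Z


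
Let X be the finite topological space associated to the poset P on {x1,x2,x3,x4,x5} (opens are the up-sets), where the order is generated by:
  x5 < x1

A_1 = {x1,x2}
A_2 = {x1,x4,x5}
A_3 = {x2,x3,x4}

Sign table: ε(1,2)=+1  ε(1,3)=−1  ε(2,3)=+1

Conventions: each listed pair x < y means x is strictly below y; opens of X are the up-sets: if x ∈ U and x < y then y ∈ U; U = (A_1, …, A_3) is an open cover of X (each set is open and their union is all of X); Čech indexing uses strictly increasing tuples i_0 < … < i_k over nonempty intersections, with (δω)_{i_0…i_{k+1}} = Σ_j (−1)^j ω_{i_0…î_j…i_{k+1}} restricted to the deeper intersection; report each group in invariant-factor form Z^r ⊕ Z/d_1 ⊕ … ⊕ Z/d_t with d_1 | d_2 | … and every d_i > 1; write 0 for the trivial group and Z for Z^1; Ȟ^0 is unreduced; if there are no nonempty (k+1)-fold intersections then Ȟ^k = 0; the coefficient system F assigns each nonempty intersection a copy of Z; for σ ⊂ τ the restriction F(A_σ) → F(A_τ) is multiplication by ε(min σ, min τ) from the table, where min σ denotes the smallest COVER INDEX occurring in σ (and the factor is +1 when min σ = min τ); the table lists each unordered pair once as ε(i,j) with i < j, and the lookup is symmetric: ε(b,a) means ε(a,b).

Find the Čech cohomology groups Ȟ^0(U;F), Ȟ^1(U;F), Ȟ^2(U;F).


intersection data:
  A12={x1} A13={x2} A23={x4}
C dims 3,3; δ0: rk 3, SNF 1^2·2
Ȟ^0 = (3 − 3) − 0 = 0, so Ȟ^0 ≅ 0
Ȟ^1 = (3 − 0) − 3 = 0 plus torsion [2], so Ȟ^1 ≅ Z/2
Ȟ^2 = (0 − 0) − 0 = 0, so Ȟ^2 ≅ 0

Ȟ^0 = 0, Ȟ^1 = Z/2, Ȟ^2 = 0


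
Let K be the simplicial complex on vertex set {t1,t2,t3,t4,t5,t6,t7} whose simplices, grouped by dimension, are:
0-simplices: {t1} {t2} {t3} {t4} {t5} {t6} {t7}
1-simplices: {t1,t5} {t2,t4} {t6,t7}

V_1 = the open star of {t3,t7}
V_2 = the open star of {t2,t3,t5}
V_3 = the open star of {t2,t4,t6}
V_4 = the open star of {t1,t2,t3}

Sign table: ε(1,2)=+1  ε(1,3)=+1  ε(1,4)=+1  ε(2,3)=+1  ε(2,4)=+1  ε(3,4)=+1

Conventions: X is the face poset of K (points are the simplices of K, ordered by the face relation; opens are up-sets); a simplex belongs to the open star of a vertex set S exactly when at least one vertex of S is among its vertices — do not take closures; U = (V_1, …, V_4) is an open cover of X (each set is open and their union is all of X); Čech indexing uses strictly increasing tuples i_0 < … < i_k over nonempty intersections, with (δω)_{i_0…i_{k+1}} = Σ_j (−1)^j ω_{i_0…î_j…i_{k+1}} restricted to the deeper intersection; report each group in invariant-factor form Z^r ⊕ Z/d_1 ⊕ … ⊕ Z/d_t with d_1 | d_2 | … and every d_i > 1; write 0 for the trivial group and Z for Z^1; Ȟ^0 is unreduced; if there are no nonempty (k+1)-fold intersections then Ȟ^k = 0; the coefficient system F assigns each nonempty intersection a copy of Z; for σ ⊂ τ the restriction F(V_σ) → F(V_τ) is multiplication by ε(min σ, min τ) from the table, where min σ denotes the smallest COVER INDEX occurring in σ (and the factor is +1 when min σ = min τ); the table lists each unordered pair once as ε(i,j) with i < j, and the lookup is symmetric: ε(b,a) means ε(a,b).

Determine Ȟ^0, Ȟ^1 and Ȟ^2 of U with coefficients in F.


cover nerve:
  V1={{t3},{t7},{t6,t7}} V2={{t2},{t3},{t5},{t1,t5},{t2,t4}} V3={{t2},{t4},{t6},{t2,t4},{t6,t7}} V4={{t1},{t2},{t3},{t1,t5},{t2,t4}}
  V12={{t3}} V13={{t6,t7}} V14={{t3}} V23={{t2},{t2,t4}} V24={{t2},{t3},{t1,t5},{t2,t4}} V34={{t2},{t2,t4}}
  V124={{t3}} V234={{t2},{t2,t4}}
C dims 4,6,2; δ0: rk 3, SNF 1^3; δ1: rk 2, SNF 1^2
Ȟ^0: (4−3)−0=1 ⇒ Z
Ȟ^1: (6−2)−3=1 ⇒ Z
Ȟ^2: (2−0)−2=0 ⇒ 0

Ȟ^0 = Z,  Ȟ^1 = Z,  Ȟ^2 = 0


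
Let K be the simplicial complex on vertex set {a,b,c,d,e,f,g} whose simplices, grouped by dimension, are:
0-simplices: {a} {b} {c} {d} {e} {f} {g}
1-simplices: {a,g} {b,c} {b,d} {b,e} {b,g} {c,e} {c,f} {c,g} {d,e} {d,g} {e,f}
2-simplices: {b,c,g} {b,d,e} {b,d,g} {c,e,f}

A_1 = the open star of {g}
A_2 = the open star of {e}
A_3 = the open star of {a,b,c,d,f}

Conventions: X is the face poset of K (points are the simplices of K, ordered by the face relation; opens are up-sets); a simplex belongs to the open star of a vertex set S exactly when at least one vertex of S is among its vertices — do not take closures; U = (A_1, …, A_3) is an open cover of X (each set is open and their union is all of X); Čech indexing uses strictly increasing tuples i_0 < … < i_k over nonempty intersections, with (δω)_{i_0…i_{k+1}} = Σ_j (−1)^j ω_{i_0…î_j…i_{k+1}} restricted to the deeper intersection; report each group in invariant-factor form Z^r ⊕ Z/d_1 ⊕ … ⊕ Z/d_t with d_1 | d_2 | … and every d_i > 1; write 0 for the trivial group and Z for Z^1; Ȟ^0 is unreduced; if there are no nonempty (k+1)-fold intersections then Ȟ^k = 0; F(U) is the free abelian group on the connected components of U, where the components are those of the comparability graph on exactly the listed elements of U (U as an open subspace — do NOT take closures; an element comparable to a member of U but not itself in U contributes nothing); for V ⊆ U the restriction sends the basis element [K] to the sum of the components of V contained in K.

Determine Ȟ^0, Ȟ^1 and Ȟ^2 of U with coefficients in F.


Ȟ^0 = Z; Ȟ^1 = Z; Ȟ^2 = 0

nerve simplices:
  A1={{g},{a,g},{b,g},{c,g},{d,g},{b,c,g},{b,d,g}} A2={{e},{b,e},{c,e},{d,e},{e,f},{b,d,e},{c,e,f}} A3={{a},{b},{c},{d},{f},{a,g},{b,c},{b,d},{b,e},{b,g},{c,e},{c,f},{c,g},{d,e},{d,g},{e,f},{b,c,g},{b,d,e},{b,d,g},{c,e,f}}
  A13={{a,g},{b,g},{c,g},{d,g},{b,c,g},{b,d,g}} A23={{b,e},{c,e},{d,e},{e,f},{b,d,e},{c,e,f}}
components per intersection:
  A1: {{g},{a,g},{b,g},{c,g},{d,g},{b,c,g},{b,d,g}}
  A2: {{e},{b,e},{c,e},{d,e},{e,f},{b,d,e},{c,e,f}}
  A3: {{a},{a,g}} {{b},{c},{d},{f},{b,c},{b,d},{b,e},{b,g},{c,e},{c,f},{c,g},{d,e},{d,g},{e,f},{b,c,g},{b,d,e},{b,d,g},{c,e,f}}
  A13: {{a,g}} {{b,g},{c,g},{d,g},{b,c,g},{b,d,g}}
  A23: {{b,e},{d,e},{b,d,e}} {{c,e},{e,f},{c,e,f}}
C dims 4,4; δ0: rk 3, SNF 1^3
degree 0: 4−3−0 = 1 → Ȟ^0 ≅ Z
degree 1: 4−0−3 = 1 → Ȟ^1 ≅ Z
degree 2: 0−0−0 = 0 → Ȟ^2 ≅ 0


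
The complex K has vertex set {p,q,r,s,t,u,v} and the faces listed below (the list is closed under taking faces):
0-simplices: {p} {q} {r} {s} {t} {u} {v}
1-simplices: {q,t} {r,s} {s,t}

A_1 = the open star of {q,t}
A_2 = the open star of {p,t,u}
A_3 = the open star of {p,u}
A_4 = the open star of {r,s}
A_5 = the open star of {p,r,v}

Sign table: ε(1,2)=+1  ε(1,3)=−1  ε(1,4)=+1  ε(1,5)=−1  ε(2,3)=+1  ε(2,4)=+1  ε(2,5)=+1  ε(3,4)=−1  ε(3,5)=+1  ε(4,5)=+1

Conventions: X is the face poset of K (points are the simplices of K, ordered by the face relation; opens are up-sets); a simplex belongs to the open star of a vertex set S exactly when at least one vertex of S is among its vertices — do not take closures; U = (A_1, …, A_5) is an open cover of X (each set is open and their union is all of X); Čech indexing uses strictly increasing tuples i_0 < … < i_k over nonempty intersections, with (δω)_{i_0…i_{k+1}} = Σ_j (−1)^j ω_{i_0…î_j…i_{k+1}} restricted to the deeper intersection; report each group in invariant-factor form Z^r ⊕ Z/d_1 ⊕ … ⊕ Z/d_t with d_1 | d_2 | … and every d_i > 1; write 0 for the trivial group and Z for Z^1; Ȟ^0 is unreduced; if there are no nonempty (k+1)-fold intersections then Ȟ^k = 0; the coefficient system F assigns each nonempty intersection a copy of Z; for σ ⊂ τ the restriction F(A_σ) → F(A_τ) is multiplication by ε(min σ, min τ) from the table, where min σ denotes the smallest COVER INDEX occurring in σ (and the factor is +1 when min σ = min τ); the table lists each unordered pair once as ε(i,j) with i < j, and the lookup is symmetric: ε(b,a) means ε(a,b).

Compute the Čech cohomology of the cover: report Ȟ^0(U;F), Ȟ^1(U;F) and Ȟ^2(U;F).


Ȟ^0 = Z, Ȟ^1 = Z, Ȟ^2 = 0

nerve of the cover:
  A1={{q},{t},{q,t},{s,t}} A2={{p},{t},{u},{q,t},{s,t}} A3={{p},{u}} A4={{r},{s},{r,s},{s,t}} A5={{p},{r},{v},{r,s}}
  A12={{t},{q,t},{s,t}} A14={{s,t}} A23={{p},{u}} A24={{s,t}} A25={{p}} A35={{p}} A45={{r},{r,s}}
  A124={{s,t}} A235={{p}}
C dims 5,7,2; δ0: rk 4, SNF 1^4; δ1: rk 2, SNF 1^2
Ȟ^0 = (5 − 4) − 0 = 1, so Ȟ^0 ≅ Z
Ȟ^1 = (7 − 2) − 4 = 1, so Ȟ^1 ≅ Z
Ȟ^2 = (2 − 0) − 2 = 0, so Ȟ^2 ≅ 0


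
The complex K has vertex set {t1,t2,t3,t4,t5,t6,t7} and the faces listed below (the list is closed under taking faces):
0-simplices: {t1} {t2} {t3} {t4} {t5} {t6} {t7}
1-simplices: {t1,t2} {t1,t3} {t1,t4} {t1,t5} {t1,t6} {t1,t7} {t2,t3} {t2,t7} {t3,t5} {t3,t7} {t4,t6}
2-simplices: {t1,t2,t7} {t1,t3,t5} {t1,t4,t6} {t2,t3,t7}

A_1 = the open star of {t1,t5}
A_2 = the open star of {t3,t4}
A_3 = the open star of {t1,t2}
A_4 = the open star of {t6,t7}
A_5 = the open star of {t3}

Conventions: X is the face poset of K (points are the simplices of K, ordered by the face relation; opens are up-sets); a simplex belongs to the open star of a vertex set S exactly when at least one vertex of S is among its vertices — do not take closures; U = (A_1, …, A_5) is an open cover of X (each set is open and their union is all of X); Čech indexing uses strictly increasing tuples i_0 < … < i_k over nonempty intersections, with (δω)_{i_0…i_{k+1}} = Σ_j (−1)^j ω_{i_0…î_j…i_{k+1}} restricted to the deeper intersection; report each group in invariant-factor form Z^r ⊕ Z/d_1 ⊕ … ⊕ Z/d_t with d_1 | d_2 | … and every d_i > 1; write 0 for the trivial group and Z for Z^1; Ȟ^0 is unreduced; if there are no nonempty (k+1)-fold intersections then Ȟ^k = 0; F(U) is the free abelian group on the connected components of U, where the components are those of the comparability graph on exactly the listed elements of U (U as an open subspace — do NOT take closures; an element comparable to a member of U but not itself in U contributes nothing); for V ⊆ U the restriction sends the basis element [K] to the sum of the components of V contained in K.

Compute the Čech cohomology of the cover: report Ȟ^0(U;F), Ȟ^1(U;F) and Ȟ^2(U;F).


Ȟ^0 = Z,  Ȟ^1 = Z,  Ȟ^2 = 0

intersection data:
  A1={{t1},{t5},{t1,t2},{t1,t3},{t1,t4},{t1,t5},{t1,t6},{t1,t7},{t3,t5},{t1,t2,t7},{t1,t3,t5},{t1,t4,t6}} A2={{t3},{t4},{t1,t3},{t1,t4},{t2,t3},{t3,t5},{t3,t7},{t4,t6},{t1,t3,t5},{t1,t4,t6},{t2,t3,t7}} A3={{t1},{t2},{t1,t2},{t1,t3},{t1,t4},{t1,t5},{t1,t6},{t1,t7},{t2,t3},{t2,t7},{t1,t2,t7},{t1,t3,t5},{t1,t4,t6},{t2,t3,t7}} A4={{t6},{t7},{t1,t6},{t1,t7},{t2,t7},{t3,t7},{t4,t6},{t1,t2,t7},{t1,t4,t6},{t2,t3,t7}} A5={{t3},{t1,t3},{t2,t3},{t3,t5},{t3,t7},{t1,t3,t5},{t2,t3,t7}}
  A12={{t1,t3},{t1,t4},{t3,t5},{t1,t3,t5},{t1,t4,t6}} A13={{t1},{t1,t2},{t1,t3},{t1,t4},{t1,t5},{t1,t6},{t1,t7},{t1,t2,t7},{t1,t3,t5},{t1,t4,t6}} A14={{t1,t6},{t1,t7},{t1,t2,t7},{t1,t4,t6}} A15={{t1,t3},{t3,t5},{t1,t3,t5}} A23={{t1,t3},{t1,t4},{t2,t3},{t1,t3,t5},{t1,t4,t6},{t2,t3,t7}} A24={{t3,t7},{t4,t6},{t1,t4,t6},{t2,t3,t7}} A25={{t3},{t1,t3},{t2,t3},{t3,t5},{t3,t7},{t1,t3,t5},{t2,t3,t7}} A34={{t1,t6},{t1,t7},{t2,t7},{t1,t2,t7},{t1,t4,t6},{t2,t3,t7}} A35={{t1,t3},{t2,t3},{t1,t3,t5},{t2,t3,t7}} A45={{t3,t7},{t2,t3,t7}}
  A123={{t1,t3},{t1,t4},{t1,t3,t5},{t1,t4,t6}} A124={{t1,t4,t6}} A125={{t1,t3},{t3,t5},{t1,t3,t5}} A134={{t1,t6},{t1,t7},{t1,t2,t7},{t1,t4,t6}} A135={{t1,t3},{t1,t3,t5}} A234={{t1,t4,t6},{t2,t3,t7}} A235={{t1,t3},{t2,t3},{t1,t3,t5},{t2,t3,t7}} A245={{t3,t7},{t2,t3,t7}} A345={{t2,t3,t7}}
  A1234={{t1,t4,t6}} A1235={{t1,t3},{t1,t3,t5}} A2345={{t2,t3,t7}}
components per intersection:
  A1: {{t1},{t5},{t1,t2},{t1,t3},{t1,t4},{t1,t5},{t1,t6},{t1,t7},{t3,t5},{t1,t2,t7},{t1,t3,t5},{t1,t4,t6}}
  A2: {{t3},{t1,t3},{t2,t3},{t3,t5},{t3,t7},{t1,t3,t5},{t2,t3,t7}} {{t4},{t1,t4},{t4,t6},{t1,t4,t6}}
  A3: {{t1},{t2},{t1,t2},{t1,t3},{t1,t4},{t1,t5},{t1,t6},{t1,t7},{t2,t3},{t2,t7},{t1,t2,t7},{t1,t3,t5},{t1,t4,t6},{t2,t3,t7}}
  A4: {{t6},{t1,t6},{t4,t6},{t1,t4,t6}} {{t7},{t1,t7},{t2,t7},{t3,t7},{t1,t2,t7},{t2,t3,t7}}
  A5: {{t3},{t1,t3},{t2,t3},{t3,t5},{t3,t7},{t1,t3,t5},{t2,t3,t7}}
  A12: {{t1,t3},{t3,t5},{t1,t3,t5}} {{t1,t4},{t1,t4,t6}}
  A13: {{t1},{t1,t2},{t1,t3},{t1,t4},{t1,t5},{t1,t6},{t1,t7},{t1,t2,t7},{t1,t3,t5},{t1,t4,t6}}
  A14: {{t1,t6},{t1,t4,t6}} {{t1,t7},{t1,t2,t7}}
  A15: {{t1,t3},{t3,t5},{t1,t3,t5}}
  A23: {{t1,t3},{t1,t3,t5}} {{t1,t4},{t1,t4,t6}} {{t2,t3},{t2,t3,t7}}
  A24: {{t3,t7},{t2,t3,t7}} {{t4,t6},{t1,t4,t6}}
  A25: {{t3},{t1,t3},{t2,t3},{t3,t5},{t3,t7},{t1,t3,t5},{t2,t3,t7}}
  A34: {{t1,t6},{t1,t4,t6}} {{t1,t7},{t2,t7},{t1,t2,t7},{t2,t3,t7}}
  A35: {{t1,t3},{t1,t3,t5}} {{t2,t3},{t2,t3,t7}}
  A45: {{t3,t7},{t2,t3,t7}}
  A123: {{t1,t3},{t1,t3,t5}} {{t1,t4},{t1,t4,t6}}
  A124: {{t1,t4,t6}}
  A125: {{t1,t3},{t3,t5},{t1,t3,t5}}
  A134: {{t1,t6},{t1,t4,t6}} {{t1,t7},{t1,t2,t7}}
  A135: {{t1,t3},{t1,t3,t5}}
  A234: {{t1,t4,t6}} {{t2,t3,t7}}
  A235: {{t1,t3},{t1,t3,t5}} {{t2,t3},{t2,t3,t7}}
  A245: {{t3,t7},{t2,t3,t7}}
  A345: {{t2,t3,t7}}
  A1234: {{t1,t4,t6}}
  A1235: {{t1,t3},{t1,t3,t5}}
  A2345: {{t2,t3,t7}}
C dims 7,17,13,3; δ0: rk 6, SNF 1^6; δ1: rk 10, SNF 1^10; δ2: rk 3, SNF 1^3
Ȟ^0 = (7 − 6) − 0 = 1, so Ȟ^0 ≅ Z
Ȟ^1 = (17 − 10) − 6 = 1, so Ȟ^1 ≅ Z
Ȟ^2 = (13 − 3) − 10 = 0, so Ȟ^2 ≅ 0
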